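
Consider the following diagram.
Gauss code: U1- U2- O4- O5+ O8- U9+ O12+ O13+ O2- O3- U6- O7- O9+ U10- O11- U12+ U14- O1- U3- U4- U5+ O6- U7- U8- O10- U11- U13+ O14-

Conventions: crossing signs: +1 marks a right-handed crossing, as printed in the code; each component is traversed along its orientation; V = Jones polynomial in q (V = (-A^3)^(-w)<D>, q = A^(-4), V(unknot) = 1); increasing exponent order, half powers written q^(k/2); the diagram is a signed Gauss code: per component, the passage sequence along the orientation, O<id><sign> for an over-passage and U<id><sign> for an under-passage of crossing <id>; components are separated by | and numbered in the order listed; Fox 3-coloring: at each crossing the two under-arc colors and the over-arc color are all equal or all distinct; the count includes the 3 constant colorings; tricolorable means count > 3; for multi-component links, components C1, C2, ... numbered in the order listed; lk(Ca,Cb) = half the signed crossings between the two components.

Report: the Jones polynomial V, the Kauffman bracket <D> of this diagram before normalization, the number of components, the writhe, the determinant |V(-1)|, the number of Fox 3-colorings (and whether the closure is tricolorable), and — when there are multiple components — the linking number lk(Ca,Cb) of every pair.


Jones polynomial: V(q) = -q^-9 + q^-8 - 2q^-7 + 3q^-6 - 2q^-5 + 2q^-4 - q^-3 + q^-2
<D> = A^-10 - A^-6 + 2A^-2 - 2A^2 + 3A^6 - 2A^10 + A^14 - A^18; writhe -6
components 1, writhe -6 (14 crossings)
3-colorings: 3 of 3^14, det 13 — not tricolorable
note: det 13 = |V(-1)|; not divisible by 3, so not tricolorable


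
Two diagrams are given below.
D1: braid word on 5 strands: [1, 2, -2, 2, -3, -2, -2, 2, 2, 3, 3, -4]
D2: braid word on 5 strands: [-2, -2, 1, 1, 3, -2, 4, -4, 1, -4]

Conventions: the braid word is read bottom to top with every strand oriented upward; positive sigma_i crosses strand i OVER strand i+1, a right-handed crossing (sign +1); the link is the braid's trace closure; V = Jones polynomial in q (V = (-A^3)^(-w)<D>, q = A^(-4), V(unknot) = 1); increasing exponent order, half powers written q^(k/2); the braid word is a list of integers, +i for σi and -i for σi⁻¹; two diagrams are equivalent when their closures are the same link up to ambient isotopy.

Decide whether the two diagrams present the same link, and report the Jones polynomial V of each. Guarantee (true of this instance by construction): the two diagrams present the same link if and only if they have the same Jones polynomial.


same link: no
V(D1) = 1  [12 crossings, <D> = A^6, w = +2]
V(D2) = -q^-3 + 2q^-2 - 2q^-1 + 3 - 2q + 2q^2 - q^3  [10 crossings, <D> = -A^-12 + 2A^-8 - 2A^-4 + 3 - 2A^4 + 2A^8 - A^12, w = 0]
insight: 2 values of V(q) split the 2 diagrams


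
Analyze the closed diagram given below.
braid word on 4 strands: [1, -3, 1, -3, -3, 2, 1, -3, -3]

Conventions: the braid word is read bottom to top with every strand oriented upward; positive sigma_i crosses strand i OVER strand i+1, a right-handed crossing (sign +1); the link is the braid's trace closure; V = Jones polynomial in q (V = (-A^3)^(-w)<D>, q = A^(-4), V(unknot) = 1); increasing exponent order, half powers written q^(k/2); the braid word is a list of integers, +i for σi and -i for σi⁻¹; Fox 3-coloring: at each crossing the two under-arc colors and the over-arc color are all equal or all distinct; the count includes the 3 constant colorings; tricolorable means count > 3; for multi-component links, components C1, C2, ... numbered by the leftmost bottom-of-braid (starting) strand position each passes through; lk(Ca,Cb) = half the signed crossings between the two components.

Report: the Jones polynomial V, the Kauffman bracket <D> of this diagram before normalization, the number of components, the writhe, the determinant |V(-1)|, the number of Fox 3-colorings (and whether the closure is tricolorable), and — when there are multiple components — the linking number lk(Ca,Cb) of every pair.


V(q) = -q^-6 + q^-5 - 2q^-4 + 3q^-3 - 2q^-2 + 3q^-1 - 1 + q - q^2
bracket: A^-11 - A^-7 + A^-3 - 3A + 2A^5 - 3A^9 + 2A^13 - A^17 + A^21, w = -1
1 component, writhe -1, over 9 crossings
det 15, colorings 9 of 3^9 — tricolorable
observation: V spans 8 powers of q: at least 8 crossings in any diagram


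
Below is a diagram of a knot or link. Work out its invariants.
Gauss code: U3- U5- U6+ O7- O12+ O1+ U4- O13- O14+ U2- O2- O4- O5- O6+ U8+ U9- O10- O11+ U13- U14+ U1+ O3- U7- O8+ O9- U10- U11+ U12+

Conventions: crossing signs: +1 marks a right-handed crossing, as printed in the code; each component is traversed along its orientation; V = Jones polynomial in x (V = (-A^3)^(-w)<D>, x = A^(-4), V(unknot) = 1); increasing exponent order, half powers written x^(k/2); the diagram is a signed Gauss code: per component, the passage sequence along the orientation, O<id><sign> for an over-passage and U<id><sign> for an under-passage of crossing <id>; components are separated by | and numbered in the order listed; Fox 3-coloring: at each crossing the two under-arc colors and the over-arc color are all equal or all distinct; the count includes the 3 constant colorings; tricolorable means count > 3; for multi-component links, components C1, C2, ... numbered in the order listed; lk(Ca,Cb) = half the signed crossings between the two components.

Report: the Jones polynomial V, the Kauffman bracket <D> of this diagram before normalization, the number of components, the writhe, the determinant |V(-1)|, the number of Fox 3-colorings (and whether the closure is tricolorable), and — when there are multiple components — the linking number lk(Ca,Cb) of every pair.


Jones polynomial: V(x) = 1
<D> = A^-6; writhe -2
components 1, writhe -2 (14 crossings)
3-colorings: 3 of 3^14, det 1 — not tricolorable
note: w = -2 (over 14 crossings) is diagram-only; (-A^3)^(2) removes it from V


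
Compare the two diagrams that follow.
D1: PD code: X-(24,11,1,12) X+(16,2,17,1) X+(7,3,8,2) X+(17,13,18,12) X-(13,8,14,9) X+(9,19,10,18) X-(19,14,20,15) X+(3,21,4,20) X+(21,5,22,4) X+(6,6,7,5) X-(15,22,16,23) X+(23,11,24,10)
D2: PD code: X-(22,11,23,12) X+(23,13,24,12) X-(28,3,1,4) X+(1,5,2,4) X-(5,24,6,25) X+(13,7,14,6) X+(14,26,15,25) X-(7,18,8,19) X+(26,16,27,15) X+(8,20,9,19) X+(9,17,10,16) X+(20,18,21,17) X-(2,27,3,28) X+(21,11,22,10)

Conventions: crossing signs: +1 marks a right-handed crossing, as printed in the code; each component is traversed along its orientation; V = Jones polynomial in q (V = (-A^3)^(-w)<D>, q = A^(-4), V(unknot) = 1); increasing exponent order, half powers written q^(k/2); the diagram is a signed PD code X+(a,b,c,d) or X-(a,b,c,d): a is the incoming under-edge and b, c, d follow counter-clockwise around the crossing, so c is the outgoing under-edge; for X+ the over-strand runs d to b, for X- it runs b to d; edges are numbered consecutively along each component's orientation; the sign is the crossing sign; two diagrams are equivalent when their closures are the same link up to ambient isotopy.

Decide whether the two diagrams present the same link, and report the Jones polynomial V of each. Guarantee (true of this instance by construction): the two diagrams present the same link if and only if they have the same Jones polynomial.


equivalent: no
V(D1) = q^-1 - 1 + 2q - 3q^2 + 3q^3 - 2q^4 + 2q^5 - q^6  (w +4, c 12, <D> = -A^-12 + 2A^-8 - 2A^-4 + 3 - 3A^4 + 2A^8 - A^12 + A^16)
V(D2) = q - q^2 + 2q^3 - q^4 + q^5 - q^6  [14 crossings, <D> = -A^-12 + A^-8 - A^-4 + 2 - A^4 + A^8, w = +4]
key observation: 2 values of V(q) split the 2 diagrams


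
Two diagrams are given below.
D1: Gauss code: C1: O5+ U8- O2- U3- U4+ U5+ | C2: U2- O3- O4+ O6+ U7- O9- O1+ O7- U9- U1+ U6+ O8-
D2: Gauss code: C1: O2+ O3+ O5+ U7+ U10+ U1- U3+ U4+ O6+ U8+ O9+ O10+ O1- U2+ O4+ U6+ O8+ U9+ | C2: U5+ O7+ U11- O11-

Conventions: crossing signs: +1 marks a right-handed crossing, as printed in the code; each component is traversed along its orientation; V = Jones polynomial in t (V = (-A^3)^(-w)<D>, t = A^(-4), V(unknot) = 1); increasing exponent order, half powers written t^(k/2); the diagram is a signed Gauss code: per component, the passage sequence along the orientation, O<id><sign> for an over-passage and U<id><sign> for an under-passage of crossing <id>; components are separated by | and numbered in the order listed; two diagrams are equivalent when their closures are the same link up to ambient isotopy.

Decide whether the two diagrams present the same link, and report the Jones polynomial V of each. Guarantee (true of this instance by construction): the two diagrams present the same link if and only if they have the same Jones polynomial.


same link: no
V(D1) = -t^(-5/2) - t^(-1/2)  [9 crossings, <D> = A^-1 + A^7, w = -1]
D2 (bracket -A^-17 + A^-13 - 2A^-9 + 2A^-5 - A^-1 + 2A^3 + A^11; 11 crossings at w = +7): V = -t^(5/2) - 2t^(9/2) + t^(11/2) - 2t^(13/2) + 2t^(15/2) - t^(17/2) + t^(19/2)
note: comparing 2 Jones polynomials yields 2 groups


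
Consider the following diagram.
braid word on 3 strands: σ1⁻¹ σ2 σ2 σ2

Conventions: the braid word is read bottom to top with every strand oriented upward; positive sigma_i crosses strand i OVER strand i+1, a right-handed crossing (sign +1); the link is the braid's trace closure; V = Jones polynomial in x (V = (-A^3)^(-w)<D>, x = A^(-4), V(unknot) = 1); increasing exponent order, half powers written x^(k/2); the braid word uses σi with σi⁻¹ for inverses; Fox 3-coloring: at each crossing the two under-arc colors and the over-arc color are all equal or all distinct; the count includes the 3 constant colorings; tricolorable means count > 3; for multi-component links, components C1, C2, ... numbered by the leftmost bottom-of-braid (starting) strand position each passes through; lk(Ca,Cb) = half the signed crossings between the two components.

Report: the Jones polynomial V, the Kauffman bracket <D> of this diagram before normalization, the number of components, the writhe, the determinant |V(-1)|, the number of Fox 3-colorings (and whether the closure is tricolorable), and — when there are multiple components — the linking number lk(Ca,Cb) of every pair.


V(x) = x + x^3 - x^4
bracket: -A^-10 + A^-6 + A^2, w = +2
1 component, writhe +2, over 4 crossings
det 3, colorings 9 of 3^4 — tricolorable
observation: w = +2 (over 4 crossings) is diagram-only; (-A^3)^(-2) removes it from V


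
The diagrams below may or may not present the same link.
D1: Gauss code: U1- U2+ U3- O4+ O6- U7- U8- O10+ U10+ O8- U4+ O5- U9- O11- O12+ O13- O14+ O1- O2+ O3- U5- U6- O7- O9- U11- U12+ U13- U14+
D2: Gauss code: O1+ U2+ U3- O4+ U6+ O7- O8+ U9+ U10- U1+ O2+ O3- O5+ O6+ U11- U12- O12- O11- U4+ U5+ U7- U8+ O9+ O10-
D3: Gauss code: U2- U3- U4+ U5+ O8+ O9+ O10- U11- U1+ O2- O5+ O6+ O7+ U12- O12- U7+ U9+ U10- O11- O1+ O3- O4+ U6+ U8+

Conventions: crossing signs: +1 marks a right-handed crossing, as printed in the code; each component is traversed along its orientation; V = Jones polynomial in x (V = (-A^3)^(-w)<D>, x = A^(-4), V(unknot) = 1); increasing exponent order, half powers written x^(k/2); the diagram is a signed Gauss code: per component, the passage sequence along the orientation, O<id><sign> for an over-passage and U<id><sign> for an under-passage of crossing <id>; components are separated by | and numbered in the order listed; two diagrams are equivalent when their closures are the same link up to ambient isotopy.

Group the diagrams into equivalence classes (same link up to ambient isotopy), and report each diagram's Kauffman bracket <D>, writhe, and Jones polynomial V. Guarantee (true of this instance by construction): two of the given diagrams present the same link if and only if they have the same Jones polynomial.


equivalence classes: {D1} | {D2} | {D3}
D1 (bracket A^-8 - A^-4 + 2 - A^4 + A^8 - A^12; 14 crossings at w = -4): V = -x^-6 + x^-5 - x^-4 + 2x^-3 - x^-2 + x^-1
D2 (bracket -A^-10 + A^-6 + A^2; 12 crossings at w = +2): V = x + x^3 - x^4
D3 (bracket A^6; 12 crossings at w = +2): V = 1
key observation: 3 values of V(x) split the 3 diagrams


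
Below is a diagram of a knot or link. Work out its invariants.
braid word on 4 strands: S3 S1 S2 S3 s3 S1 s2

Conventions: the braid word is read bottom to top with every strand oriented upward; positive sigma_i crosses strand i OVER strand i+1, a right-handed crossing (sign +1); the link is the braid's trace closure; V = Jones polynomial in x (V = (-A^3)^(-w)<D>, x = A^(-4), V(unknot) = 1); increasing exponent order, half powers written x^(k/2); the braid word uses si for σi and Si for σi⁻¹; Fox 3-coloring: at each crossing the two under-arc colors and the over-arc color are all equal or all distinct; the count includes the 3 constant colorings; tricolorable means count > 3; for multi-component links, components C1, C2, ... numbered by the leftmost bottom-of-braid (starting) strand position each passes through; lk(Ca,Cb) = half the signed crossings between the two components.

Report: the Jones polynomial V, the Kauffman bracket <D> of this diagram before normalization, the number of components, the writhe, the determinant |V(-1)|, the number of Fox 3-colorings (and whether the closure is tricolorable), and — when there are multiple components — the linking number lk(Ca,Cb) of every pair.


Jones polynomial: V(x) = 1
<D> = -A^-9; writhe -3
components 1, writhe -3 (7 crossings)
3-colorings: 3 of 3^7, det 1 — not tricolorable
note: |V(-1)| = 1: so not tricolorable, since 3 does not divide 1


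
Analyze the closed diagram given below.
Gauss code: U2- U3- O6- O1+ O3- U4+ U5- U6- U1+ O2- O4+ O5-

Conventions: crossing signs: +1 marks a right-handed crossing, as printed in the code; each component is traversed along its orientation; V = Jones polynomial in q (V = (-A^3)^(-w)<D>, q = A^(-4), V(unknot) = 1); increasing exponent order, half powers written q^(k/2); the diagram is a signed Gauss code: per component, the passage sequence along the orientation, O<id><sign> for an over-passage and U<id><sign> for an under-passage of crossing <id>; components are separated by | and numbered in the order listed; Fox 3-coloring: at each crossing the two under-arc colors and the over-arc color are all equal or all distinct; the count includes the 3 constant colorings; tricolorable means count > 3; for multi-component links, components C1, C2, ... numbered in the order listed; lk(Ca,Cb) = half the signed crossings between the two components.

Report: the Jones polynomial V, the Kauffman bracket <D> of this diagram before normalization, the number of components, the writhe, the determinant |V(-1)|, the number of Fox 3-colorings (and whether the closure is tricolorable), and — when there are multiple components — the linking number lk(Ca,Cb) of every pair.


V = 1
<D> = A^-6 (w = -2)
1 component over 6 crossings, w = -2
3 Fox colorings among 3^6, |V(-1)| = 1: not tricolorable
why: det 1 = |V(-1)|; not divisible by 3, so not tricolorable


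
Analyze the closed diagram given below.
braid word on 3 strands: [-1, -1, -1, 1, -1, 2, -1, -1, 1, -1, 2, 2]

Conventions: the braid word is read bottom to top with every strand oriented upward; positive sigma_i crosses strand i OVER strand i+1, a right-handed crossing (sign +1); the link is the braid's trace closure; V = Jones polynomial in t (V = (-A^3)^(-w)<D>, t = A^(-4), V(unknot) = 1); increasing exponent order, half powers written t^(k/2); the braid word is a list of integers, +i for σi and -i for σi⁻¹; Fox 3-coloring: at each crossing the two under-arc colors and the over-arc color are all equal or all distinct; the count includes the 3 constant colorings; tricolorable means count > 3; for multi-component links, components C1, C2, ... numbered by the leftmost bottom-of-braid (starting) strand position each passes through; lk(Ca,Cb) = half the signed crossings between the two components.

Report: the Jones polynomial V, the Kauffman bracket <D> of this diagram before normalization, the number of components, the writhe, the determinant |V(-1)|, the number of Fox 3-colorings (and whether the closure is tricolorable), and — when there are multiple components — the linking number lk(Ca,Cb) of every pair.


V = -t^-6 + 2t^-5 - 4t^-4 + 5t^-3 - 4t^-2 + 5t^-1 - 3 + 2t - t^2
<D> = -A^-14 + 2A^-10 - 3A^-6 + 5A^-2 - 4A^2 + 5A^6 - 4A^10 + 2A^14 - A^18 (w = -2)
1 component over 12 crossings, w = -2
9 Fox colorings among 3^12, |V(-1)| = 27: tricolorable
why: w = -2 (over 12 crossings) is diagram-only; (-A^3)^(2) removes it from V


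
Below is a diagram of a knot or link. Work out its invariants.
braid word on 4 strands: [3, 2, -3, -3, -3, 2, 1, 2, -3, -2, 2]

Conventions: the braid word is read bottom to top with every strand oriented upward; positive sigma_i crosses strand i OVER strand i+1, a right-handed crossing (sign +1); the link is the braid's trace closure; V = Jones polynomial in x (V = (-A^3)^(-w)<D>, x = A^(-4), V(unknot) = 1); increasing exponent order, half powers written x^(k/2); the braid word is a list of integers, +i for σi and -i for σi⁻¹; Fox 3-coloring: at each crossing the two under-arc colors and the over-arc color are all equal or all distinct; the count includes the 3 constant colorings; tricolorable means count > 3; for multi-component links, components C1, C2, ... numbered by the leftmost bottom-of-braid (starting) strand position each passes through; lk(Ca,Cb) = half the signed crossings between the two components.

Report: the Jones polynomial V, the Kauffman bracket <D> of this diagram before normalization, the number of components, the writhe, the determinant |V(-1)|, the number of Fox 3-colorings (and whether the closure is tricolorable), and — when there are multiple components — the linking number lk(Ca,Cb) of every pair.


V = -x^-3 + x^-2 - x^-1 + 3 - x + x^2 - x^3
<D> = A^-9 - A^-5 + A^-1 - 3A^3 + A^7 - A^11 + A^15 (w = +1)
1 component over 11 crossings, w = +1
27 Fox colorings among 3^11, |V(-1)| = 9: tricolorable
why: palindromic: swapping x for 1/x fixes V


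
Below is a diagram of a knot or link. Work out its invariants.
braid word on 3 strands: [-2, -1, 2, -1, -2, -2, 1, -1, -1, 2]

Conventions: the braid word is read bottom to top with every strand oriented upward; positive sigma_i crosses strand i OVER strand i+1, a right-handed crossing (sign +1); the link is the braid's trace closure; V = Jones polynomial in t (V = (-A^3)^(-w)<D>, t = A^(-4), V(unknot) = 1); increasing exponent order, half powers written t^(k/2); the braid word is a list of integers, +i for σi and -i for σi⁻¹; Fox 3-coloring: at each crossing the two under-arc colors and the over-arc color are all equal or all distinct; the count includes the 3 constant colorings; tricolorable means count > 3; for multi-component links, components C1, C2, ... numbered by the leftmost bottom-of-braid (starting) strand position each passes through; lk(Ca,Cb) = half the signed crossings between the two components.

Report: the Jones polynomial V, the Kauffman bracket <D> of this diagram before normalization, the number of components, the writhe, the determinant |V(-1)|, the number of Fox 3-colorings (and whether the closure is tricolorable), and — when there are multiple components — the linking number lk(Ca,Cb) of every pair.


V = -t^-6 + t^-5 - t^-4 + 2t^-3 - t^-2 + t^-1
<D> = A^-8 - A^-4 + 2 - A^4 + A^8 - A^12 (w = -4)
1 component over 10 crossings, w = -4
3 Fox colorings among 3^10, |V(-1)| = 7: not tricolorable
why: free reduction leaves σ2⁻¹ σ1⁻¹ σ2 σ1⁻¹ σ2⁻¹ σ2⁻¹ σ1⁻¹ σ2 of the original 10 letters


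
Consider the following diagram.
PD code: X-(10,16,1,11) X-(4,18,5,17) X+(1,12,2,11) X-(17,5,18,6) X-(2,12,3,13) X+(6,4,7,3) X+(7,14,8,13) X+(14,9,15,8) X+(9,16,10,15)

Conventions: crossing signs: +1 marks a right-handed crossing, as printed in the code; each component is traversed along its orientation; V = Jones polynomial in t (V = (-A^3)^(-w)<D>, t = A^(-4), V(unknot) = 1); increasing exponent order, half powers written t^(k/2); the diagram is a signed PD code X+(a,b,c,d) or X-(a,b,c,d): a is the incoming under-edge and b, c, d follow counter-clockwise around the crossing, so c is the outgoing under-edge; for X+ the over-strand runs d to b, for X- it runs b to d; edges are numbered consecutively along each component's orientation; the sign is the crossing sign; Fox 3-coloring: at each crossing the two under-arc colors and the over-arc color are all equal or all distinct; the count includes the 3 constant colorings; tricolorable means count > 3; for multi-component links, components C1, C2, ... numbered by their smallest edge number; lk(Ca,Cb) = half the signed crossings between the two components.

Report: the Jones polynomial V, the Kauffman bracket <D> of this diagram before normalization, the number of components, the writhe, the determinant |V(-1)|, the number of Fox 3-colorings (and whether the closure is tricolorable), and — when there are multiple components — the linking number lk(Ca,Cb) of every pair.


V = t^-2 + 2 + t^2
<D> = -A^-5 - 2A^3 - A^11 (w = +1)
3 components over 9 crossings, w = +1
lk(C1,C2): +1
lk(C1,C3) = -1
linking number lk(C2,C3) = 0
3 Fox colorings among 3^9, |V(-1)| = 4: not tricolorable
why: w = +1 (over 9 crossings) is diagram-only; (-A^3)^(-1) removes it from V


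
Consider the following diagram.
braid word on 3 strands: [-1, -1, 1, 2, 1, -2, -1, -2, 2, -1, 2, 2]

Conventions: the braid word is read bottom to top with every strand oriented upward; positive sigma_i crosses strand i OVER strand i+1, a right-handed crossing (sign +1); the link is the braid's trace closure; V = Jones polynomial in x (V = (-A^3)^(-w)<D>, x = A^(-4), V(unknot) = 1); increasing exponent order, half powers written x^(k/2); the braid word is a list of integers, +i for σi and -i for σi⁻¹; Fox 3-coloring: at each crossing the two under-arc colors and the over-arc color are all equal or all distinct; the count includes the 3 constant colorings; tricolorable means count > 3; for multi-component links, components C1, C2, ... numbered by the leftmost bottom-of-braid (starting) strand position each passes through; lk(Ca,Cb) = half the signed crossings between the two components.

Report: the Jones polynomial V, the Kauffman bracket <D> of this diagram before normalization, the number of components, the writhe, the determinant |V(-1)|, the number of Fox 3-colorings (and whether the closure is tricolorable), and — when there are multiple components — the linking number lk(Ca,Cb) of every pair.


V = -x^-3 + 2x^-2 - 2x^-1 + 3 - 2x + 2x^2 - x^3
<D> = -A^-12 + 2A^-8 - 2A^-4 + 3 - 2A^4 + 2A^8 - A^12 (w = 0)
1 component over 12 crossings, w = 0
3 Fox colorings among 3^12, |V(-1)| = 13: not tricolorable
why: the span of V is 6, forcing >= 6 crossings in any diagram


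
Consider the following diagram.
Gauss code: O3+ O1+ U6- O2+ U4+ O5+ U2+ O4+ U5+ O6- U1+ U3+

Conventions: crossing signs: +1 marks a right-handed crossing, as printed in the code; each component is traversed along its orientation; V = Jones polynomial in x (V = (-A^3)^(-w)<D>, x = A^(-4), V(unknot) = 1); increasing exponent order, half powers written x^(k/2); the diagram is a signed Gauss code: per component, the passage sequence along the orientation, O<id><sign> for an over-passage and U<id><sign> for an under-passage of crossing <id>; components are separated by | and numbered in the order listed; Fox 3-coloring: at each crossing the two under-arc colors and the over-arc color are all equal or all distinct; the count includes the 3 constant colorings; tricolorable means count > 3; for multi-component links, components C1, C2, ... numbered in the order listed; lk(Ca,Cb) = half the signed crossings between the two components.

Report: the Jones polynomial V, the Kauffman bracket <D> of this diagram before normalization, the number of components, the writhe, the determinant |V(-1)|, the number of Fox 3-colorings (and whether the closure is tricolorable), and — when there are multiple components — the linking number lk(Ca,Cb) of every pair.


Jones polynomial: V(x) = x + x^3 - x^4
<D> = -A^-4 + 1 + A^8; writhe +4
components 1, writhe +4 (6 crossings)
3-colorings: 9 of 3^6, det 3 — tricolorable
note: |V(-1)| = 3: so tricolorable, since 3 divides 3


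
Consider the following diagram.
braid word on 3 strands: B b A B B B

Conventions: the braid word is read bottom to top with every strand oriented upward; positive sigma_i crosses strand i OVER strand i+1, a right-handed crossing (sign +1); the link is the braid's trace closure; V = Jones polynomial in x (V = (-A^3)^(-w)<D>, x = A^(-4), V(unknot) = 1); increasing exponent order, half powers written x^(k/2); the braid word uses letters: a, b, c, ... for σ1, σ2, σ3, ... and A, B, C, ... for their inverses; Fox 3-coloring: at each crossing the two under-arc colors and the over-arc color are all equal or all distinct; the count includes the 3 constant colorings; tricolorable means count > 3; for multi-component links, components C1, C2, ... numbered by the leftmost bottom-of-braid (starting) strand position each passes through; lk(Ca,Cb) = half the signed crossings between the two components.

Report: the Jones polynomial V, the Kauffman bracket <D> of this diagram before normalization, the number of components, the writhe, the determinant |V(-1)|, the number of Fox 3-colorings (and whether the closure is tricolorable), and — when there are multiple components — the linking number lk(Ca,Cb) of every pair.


Jones polynomial: V(x) = -x^-4 + x^-3 + x^-1
<D> = A^-8 + 1 - A^4; writhe -4
components 1, writhe -4 (6 crossings)
3-colorings: 9 of 3^6, det 3 — tricolorable
note: free reduction leaves σ1⁻¹ σ2⁻¹ σ2⁻¹ σ2⁻¹ of the original 6 letters


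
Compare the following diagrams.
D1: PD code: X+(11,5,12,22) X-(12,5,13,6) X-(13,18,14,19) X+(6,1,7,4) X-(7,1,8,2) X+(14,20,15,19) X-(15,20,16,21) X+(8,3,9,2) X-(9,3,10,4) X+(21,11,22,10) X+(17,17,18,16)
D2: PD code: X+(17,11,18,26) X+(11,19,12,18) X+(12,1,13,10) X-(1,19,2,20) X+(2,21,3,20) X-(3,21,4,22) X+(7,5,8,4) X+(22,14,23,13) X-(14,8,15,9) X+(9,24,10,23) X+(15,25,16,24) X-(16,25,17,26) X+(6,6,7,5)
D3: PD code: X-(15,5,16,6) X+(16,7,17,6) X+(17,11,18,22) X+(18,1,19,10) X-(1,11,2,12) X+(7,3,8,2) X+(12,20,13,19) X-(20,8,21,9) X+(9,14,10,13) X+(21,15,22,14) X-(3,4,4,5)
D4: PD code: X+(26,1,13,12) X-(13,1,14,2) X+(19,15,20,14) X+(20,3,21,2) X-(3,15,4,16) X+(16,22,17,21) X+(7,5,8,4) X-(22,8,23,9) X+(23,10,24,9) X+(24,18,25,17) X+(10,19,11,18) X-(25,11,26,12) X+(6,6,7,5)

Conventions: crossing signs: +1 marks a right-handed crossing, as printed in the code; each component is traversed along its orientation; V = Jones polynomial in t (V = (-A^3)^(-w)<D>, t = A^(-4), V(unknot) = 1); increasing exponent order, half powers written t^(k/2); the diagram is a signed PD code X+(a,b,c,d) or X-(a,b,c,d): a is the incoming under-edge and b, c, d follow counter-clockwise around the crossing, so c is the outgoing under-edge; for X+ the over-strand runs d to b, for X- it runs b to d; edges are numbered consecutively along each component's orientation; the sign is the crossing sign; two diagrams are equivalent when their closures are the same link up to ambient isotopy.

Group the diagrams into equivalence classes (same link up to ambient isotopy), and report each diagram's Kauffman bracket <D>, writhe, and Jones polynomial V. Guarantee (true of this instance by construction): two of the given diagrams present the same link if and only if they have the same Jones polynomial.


equivalence classes: {D1} | {D2, D3, D4}
D1 (bracket A + A^5; 11 crossings at w = +1): V = -t^(-1/2) - t^(1/2)
V(D2) = -2t^(1/2) + t^(3/2) - 2t^(5/2) + t^(7/2) - t^(9/2) + t^(11/2)  [13 crossings, <D> = -A^-7 + A^-3 - A + 2A^5 - A^9 + 2A^13, w = +5]
V(D3) = -2t^(1/2) + t^(3/2) - 2t^(5/2) + t^(7/2) - t^(9/2) + t^(11/2)  [11 crossings, <D> = -A^-13 + A^-9 - A^-5 + 2A^-1 - A^3 + 2A^7, w = +3]
D4 (bracket -A^-7 + A^-3 - A + 2A^5 - A^9 + 2A^13; 13 crossings at w = +5): V = -2t^(1/2) + t^(3/2) - 2t^(5/2) + t^(7/2) - t^(9/2) + t^(11/2)
observation: V(t) takes 2 values over 4 diagrams, fixing the grouping


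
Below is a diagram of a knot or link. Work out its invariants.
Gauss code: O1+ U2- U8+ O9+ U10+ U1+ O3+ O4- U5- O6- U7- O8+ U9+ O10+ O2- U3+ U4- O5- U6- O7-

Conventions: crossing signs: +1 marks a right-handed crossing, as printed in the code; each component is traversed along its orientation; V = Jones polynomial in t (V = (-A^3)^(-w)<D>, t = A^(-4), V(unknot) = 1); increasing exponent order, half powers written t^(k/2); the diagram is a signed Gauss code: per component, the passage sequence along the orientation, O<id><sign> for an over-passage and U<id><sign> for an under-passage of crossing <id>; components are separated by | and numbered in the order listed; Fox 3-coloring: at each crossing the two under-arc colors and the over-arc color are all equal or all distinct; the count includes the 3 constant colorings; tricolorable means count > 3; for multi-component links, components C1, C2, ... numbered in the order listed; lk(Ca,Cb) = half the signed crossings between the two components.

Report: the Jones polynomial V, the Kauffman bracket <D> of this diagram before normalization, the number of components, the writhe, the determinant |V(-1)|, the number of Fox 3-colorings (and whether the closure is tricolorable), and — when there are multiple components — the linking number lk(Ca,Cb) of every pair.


Jones polynomial: V(t) = -t^-3 + 2t^-2 - 2t^-1 + 3 - 2t + 2t^2 - t^3
<D> = -A^-12 + 2A^-8 - 2A^-4 + 3 - 2A^4 + 2A^8 - A^12; writhe 0
components 1, writhe 0 (10 crossings)
3-colorings: 3 of 3^10, det 13 — not tricolorable
note: det 13 = |V(-1)|; not divisible by 3, so not tricolorable


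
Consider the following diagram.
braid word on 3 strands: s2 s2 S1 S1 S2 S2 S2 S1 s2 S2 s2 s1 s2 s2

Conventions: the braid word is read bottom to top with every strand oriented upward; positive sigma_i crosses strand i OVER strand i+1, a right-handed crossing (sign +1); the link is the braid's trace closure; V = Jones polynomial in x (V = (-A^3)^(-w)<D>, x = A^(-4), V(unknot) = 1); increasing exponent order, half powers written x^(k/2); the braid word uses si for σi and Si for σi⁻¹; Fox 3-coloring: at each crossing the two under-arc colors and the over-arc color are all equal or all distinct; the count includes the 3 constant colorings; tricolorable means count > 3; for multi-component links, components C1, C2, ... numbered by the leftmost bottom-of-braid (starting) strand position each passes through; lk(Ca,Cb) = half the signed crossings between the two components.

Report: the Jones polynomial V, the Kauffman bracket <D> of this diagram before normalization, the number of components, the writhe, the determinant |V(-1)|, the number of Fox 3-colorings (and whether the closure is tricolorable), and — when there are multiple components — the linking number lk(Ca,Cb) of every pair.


Jones polynomial: V(x) = -x^-3 + 2x^-2 - 2x^-1 + 3 - 2x + 2x^2 - x^3
<D> = -A^-12 + 2A^-8 - 2A^-4 + 3 - 2A^4 + 2A^8 - A^12; writhe 0
components 1, writhe 0 (14 crossings)
3-colorings: 3 of 3^14, det 13 — not tricolorable
note: the span of V is 6, forcing >= 6 crossings in any diagram


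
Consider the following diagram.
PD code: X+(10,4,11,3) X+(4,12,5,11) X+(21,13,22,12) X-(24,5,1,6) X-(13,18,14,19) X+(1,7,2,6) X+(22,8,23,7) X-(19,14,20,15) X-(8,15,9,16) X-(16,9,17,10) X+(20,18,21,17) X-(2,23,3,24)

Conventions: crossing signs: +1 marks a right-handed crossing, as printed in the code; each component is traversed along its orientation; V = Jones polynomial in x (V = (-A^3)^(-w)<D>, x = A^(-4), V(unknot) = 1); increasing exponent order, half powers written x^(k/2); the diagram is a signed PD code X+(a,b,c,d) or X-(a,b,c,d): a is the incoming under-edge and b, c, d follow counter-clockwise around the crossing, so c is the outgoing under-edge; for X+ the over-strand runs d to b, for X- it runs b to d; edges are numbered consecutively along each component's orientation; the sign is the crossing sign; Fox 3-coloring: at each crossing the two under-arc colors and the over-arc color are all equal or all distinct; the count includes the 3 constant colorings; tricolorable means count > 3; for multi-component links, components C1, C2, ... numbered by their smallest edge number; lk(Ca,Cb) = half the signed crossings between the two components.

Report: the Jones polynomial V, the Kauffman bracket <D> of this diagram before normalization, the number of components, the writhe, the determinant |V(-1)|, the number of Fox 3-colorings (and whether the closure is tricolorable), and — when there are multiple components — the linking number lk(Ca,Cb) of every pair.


Jones polynomial: V(x) = -x^-3 + 2x^-2 - 2x^-1 + 3 - 2x + 2x^2 - x^3
<D> = -A^-12 + 2A^-8 - 2A^-4 + 3 - 2A^4 + 2A^8 - A^12; writhe 0
components 1, writhe 0 (12 crossings)
3-colorings: 3 of 3^12, det 13 — not tricolorable
note: det 13 = |V(-1)|; not divisible by 3, so not tricolorable


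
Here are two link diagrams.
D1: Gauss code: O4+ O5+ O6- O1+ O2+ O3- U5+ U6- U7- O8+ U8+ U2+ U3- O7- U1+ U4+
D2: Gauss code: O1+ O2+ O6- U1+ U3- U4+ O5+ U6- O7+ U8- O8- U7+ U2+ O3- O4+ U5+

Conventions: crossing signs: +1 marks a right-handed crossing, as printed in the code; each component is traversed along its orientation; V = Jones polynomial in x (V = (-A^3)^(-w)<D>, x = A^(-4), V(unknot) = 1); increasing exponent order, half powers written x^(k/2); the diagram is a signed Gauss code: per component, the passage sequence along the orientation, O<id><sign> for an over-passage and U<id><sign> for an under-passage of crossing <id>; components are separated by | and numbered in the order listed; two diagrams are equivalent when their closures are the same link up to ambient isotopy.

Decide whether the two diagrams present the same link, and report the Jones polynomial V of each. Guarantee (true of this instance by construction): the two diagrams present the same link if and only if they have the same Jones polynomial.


equivalent: yes
V(D1) = 1  (w +2, c 8, <D> = A^6)
V(D2) = 1  [8 crossings, <D> = A^6, w = +2]
key observation: one V(x) for all 2 diagrams — one class (guaranteed)


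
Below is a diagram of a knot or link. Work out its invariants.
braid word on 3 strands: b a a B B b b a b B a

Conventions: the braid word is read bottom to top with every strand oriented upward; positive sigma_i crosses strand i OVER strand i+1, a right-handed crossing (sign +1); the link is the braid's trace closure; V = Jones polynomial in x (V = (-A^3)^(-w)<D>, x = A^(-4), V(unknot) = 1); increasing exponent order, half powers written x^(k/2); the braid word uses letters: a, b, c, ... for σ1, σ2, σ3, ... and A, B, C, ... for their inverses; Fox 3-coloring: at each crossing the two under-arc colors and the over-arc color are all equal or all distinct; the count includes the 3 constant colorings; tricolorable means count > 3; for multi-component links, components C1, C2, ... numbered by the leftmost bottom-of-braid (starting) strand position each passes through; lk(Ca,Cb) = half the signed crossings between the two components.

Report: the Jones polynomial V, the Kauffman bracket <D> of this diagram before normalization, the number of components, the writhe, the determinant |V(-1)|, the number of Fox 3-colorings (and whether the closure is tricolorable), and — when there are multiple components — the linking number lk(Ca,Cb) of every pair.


V = -x^(3/2) - x^(7/2) + x^(9/2) - x^(11/2)
<D> = A^-7 - A^-3 + A + A^9 (w = +5)
2 components over 11 crossings, w = +5
lk(C1,C2): +2
3 Fox colorings among 3^11, |V(-1)| = 4: not tricolorable
why: inverse pairs cancel, leaving σ2 σ1 σ1 σ1 σ1


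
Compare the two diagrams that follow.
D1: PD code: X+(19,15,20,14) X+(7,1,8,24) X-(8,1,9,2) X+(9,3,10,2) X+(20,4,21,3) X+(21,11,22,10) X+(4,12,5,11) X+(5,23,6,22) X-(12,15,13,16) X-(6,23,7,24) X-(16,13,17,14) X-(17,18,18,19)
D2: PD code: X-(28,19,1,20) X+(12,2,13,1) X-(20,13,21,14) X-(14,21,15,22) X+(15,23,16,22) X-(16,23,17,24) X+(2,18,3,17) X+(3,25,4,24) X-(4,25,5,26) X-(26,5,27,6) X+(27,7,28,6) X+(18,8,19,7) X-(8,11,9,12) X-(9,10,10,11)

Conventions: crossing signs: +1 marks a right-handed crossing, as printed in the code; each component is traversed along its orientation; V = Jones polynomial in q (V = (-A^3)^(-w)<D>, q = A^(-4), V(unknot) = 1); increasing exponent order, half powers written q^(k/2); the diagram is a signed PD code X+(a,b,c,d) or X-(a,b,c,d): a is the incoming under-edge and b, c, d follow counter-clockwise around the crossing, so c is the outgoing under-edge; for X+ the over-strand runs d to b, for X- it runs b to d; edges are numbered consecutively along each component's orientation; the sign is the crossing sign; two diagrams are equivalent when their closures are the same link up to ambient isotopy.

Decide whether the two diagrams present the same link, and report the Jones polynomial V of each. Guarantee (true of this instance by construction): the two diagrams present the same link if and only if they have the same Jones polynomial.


equivalent: no
V(D1) = q + q^3 - q^4  (w +2, c 12, <D> = -A^-10 + A^-6 + A^2)
V(D2) = -q^-3 + 2q^-2 - 2q^-1 + 3 - 2q + 2q^2 - q^3  (w -2, c 14, <D> = -A^-18 + 2A^-14 - 2A^-10 + 3A^-6 - 2A^-2 + 2A^2 - A^6)
why: V(q) takes 2 values over 2 diagrams, fixing the grouping


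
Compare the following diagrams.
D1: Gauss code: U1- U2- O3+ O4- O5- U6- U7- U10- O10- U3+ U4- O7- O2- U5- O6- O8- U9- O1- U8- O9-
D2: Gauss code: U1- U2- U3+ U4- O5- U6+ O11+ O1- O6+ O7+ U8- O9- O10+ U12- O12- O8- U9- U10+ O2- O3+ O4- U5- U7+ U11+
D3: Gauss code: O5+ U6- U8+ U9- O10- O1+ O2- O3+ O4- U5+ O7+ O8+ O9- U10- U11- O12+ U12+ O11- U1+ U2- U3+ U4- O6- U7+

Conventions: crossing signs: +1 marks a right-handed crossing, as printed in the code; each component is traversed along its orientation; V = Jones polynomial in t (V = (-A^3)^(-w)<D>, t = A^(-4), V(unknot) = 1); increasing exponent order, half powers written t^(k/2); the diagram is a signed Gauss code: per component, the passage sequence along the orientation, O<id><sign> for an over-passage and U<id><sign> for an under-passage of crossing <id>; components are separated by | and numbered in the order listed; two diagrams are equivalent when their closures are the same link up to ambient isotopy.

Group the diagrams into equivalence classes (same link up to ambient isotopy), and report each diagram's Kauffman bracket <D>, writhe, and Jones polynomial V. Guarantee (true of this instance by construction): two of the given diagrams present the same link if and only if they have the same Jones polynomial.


equivalence classes: {D1} | {D2} | {D3}
D1 (bracket A^-16 + 2A^-8 - 2A^-4 + 1 - 2A^4 + A^8; 10 crossings at w = -8): V = t^-8 - 2t^-7 + t^-6 - 2t^-5 + 2t^-4 + t^-2
V(D2) = 1  [12 crossings, <D> = A^-6, w = -2]
V(D3) = t^-2 - t^-1 + 1 - t + t^2  (w 0, c 12, <D> = A^-8 - A^-4 + 1 - A^4 + A^8)
observation: comparing 3 Jones polynomials yields 3 groups


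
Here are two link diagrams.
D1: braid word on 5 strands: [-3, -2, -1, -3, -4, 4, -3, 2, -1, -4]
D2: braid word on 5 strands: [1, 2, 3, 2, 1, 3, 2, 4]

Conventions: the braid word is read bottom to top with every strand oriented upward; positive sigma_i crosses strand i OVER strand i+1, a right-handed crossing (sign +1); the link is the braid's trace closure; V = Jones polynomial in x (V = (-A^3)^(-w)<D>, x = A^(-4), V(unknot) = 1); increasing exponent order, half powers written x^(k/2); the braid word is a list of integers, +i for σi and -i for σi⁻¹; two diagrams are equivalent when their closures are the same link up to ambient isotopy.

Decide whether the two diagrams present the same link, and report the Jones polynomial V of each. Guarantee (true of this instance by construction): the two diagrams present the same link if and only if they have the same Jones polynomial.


equivalent: no
D1 (bracket A^-14 - A^-10 + 2A^-6 - A^-2 + A^2 - A^6; 10 crossings at w = -6): V = -x^-6 + x^-5 - x^-4 + 2x^-3 - x^-2 + x^-1
D2 (bracket -A^-4 + 1 - A^4 + A^8 + A^16; 8 crossings at w = +8): V = x^2 + x^4 - x^5 + x^6 - x^7
key observation: 2 values of V(x) split the 2 diagrams


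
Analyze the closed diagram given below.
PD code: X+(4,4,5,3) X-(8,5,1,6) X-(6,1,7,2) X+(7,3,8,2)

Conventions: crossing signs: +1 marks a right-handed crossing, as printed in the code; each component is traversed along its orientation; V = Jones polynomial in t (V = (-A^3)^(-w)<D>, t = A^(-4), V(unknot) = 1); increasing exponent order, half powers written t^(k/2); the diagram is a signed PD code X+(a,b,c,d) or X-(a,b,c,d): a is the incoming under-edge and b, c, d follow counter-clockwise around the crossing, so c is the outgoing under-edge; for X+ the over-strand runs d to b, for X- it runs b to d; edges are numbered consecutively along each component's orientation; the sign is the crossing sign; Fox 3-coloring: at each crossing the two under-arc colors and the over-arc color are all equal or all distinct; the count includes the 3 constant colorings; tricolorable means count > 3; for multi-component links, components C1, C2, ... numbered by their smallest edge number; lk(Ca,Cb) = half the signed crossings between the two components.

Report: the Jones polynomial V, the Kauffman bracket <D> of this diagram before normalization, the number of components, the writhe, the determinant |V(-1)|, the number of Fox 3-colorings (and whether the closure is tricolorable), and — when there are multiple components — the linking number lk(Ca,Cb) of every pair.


V(t) = 1
bracket: 1, w = 0
1 component, writhe 0, over 4 crossings
det 1, colorings 3 of 3^4 — not tricolorable
observation: w = 0 (over 4 crossings) is diagram-only; (-A^3)^(0) removes it from V
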